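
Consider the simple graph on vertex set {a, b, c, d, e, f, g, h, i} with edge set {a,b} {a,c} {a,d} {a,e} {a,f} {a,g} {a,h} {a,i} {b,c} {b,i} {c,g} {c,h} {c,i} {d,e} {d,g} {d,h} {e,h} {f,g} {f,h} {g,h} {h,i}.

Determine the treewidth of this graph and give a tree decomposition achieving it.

The largest bag has 4 vertices, giving width 3; this decomposition certifies tw(G) ≤ 3. On the other hand G contains the 4-clique {a, d, g, h}. A clique must lie in a single bag of any decomposition, so no decomposition can have width below 3. Therefore the treewidth is 3.

Treewidth 3.
Bags: B1 = {a, c, g, h}  B2 = {a, f, g, h}  B3 = {a, d, g, h}  B4 = {a, d, e, h}  B5 = {a, c, h, i}  B6 = {a, b, c, i}
Tree: B1–B2, B1–B3, B3–B4, B1–B5, B5–B6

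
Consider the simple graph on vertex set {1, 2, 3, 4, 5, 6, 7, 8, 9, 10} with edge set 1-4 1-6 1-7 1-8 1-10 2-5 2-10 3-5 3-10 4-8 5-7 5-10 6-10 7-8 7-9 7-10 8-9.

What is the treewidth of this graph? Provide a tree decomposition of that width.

Treewidth 2.
One optimal decomposition is:
Bags: B1 = {5, 7, 10}  B2 = {1, 7, 10}  B3 = {1, 7, 8}  B4 = {3, 5, 10}  B5 = {1, 6, 10}  B6 = {7, 8, 9}  B7 = {1, 4, 8}  B8 = {2, 5, 10}
Tree: B1–B2, B2–B3, B1–B4, B2–B5, B3–B6, B3–B7, B1–B8

Each bag holds 3 vertices, so the decomposition has width 2, which upper-bounds the treewidth. For the lower bound, the 3 vertices {1, 4, 8} are pairwise adjacent, and any tree decomposition puts a clique entirely inside one bag — forcing width ≥ 2. Therefore the treewidth is 2.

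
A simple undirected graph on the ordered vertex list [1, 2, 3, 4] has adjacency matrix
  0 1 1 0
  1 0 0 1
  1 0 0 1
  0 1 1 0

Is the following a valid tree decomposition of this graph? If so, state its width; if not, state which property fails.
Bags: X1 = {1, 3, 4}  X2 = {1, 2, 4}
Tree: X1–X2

Yes; width 2.

Vertex coverage: the bags together contain {1, 2, 3, 4}, the full vertex set. Edge coverage: each edge of G has both endpoints in at least one bag. Running intersection: for every vertex, the bags containing it form a connected subtree. All three properties hold, so this is a valid tree decomposition of width max|bag| − 1 = 2, and hence tw(G) ≤ 2.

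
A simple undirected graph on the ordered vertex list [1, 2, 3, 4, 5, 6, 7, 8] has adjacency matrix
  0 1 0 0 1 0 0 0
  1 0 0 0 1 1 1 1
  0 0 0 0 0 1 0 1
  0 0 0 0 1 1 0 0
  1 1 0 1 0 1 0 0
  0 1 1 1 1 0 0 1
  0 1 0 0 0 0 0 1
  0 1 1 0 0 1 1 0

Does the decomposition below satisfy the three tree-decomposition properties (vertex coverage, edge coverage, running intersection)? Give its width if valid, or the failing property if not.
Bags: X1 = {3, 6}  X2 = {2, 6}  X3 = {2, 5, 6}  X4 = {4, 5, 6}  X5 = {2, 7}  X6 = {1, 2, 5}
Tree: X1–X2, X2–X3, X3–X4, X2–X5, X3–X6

No — vertex 8 appears in no bag.

A tree decomposition must satisfy three properties: every vertex lies in some bag; for every edge, both endpoints lie together in some bag; and for every vertex, the bags containing it form a connected subtree. Here vertex 8 appears in no bag, so the decomposition is invalid.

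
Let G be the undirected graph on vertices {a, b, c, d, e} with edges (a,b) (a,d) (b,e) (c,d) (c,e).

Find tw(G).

2

A width-2 tree decomposition is:
Bags: B1 = {a, b, e}  B2 = {a, d, e}  B3 = {c, d, e}
Tree: B1–B2, B2–B3
Each bag holds 3 vertices, so the decomposition has width 2, which upper-bounds the treewidth. For the lower bound, G contains the cycle e–b–a–d–c–e, so G is not a forest; only forests have treewidth ≤ 1, hence tw(G) ≥ 2. Combining the bounds, tw(G) = 2.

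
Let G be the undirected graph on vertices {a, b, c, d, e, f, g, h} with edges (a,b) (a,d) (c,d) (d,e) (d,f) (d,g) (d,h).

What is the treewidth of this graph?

A width-1 tree decomposition is:
Bags: B1 = {d, g}  B2 = {a, d}  B3 = {c, d}  B4 = {a, b}  B5 = {d, e}  B6 = {d, h}  B7 = {d, f}
Tree: B1–B2, B2–B3, B2–B4, B1–B5, B1–B6, B6–B7
Each bag holds 2 vertices, so the decomposition has width 1, which upper-bounds the treewidth. Since G has at least one edge (e.g. g–d), it is not an edgeless graph, so tw(G) ≥ 1. The upper and lower bounds meet at 1, so that is the treewidth.

1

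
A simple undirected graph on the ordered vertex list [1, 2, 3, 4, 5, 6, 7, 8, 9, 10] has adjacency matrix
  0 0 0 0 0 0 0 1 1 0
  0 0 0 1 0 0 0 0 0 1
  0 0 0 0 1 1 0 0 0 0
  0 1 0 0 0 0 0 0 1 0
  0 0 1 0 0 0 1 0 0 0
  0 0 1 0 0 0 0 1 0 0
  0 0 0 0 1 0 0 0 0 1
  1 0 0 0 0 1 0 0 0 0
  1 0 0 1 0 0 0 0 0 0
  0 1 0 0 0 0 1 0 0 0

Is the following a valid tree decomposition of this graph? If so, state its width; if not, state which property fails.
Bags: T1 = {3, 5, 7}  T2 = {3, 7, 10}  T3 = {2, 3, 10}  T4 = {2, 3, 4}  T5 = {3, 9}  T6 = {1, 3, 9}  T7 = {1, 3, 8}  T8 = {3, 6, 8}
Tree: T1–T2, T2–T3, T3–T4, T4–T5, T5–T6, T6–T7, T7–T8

No — edge (4,9) lies in no bag.

A tree decomposition must satisfy three properties: every vertex lies in some bag; for every edge, both endpoints lie together in some bag; and for every vertex, the bags containing it form a connected subtree. Here edge (4,9) lies in no bag, so the decomposition is invalid.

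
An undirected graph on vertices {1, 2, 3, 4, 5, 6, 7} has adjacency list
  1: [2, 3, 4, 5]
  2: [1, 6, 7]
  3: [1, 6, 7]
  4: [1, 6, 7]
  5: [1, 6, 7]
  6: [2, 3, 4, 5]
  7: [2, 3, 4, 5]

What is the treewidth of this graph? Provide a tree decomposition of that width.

The largest bag has 4 vertices, giving width 3; this decomposition certifies tw(G) ≤ 3. For the lower bound: the 4 vertex sets {3,7}, {2,6}, {1}, {4} are disjoint, each induces a connected subgraph, and every pair is joined by at least one edge of G. Contracting each set to a single vertex therefore yields K_{4} as a minor, and since treewidth is minor-monotone, tw(G) ≥ tw(K_{4}) = 3. The upper and lower bounds meet at 3, so that is the treewidth.

Treewidth 3.
One such decomposition:
Bags: B1 = {1, 3, 6, 7}  B2 = {1, 2, 6, 7}  B3 = {1, 4, 6, 7}  B4 = {1, 5, 6, 7}
Tree: B1–B2, B2–B3, B3–B4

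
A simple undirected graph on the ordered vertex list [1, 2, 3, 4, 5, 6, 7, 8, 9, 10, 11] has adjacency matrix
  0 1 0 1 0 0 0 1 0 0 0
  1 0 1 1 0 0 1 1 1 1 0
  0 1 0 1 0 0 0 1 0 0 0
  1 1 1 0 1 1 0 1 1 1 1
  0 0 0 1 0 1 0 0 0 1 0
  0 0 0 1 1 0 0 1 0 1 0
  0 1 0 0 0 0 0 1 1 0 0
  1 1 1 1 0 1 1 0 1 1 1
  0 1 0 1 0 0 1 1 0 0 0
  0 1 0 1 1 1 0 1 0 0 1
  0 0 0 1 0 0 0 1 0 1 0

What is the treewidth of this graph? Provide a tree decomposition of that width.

Every bag has size at most 4, so the width is 4 − 1 = 3 and tw(G) ≤ 3. On the other hand G contains the 4-clique {1, 2, 4, 8}. A clique must lie in a single bag of any decomposition, so no decomposition can have width below 3. Combining the bounds, tw(G) = 3.

Treewidth 3.
One such decomposition:
Bags: B1 = {2, 4, 8, 10}  B2 = {4, 6, 8, 10}  B3 = {4, 8, 10, 11}  B4 = {2, 3, 4, 8}  B5 = {2, 4, 8, 9}  B6 = {2, 7, 8, 9}  B7 = {1, 2, 4, 8}  B8 = {4, 5, 6, 10}
Tree: B1–B2, B1–B3, B1–B4, B1–B5, B5–B6, B1–B7, B2–B8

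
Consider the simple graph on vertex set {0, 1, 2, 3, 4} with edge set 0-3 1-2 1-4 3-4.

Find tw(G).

1

A width-1 tree decomposition is:
Bags: B1 = {3, 4}  B2 = {1, 4}  B3 = {1, 2}  B4 = {0, 3}
Tree: B1–B2, B2–B3, B1–B4
Each bag holds 2 vertices, so the decomposition has width 1, which upper-bounds the treewidth. G has an edge, so its treewidth is at least 1. Combining the bounds, tw(G) = 1.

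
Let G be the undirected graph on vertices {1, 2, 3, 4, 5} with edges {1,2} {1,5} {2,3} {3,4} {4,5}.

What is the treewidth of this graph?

A width-2 tree decomposition is:
Bags: B1 = {1, 4, 5}  B2 = {1, 3, 4}  B3 = {1, 2, 3}
Tree: B1–B2, B2–B3
The largest bag has 3 vertices, giving width 2; this decomposition certifies tw(G) ≤ 2. Since 1–5–4–3–2–1 is a cycle in G, G is not acyclic. Forests are exactly the graphs of treewidth ≤ 1, so tw(G) ≥ 2. The upper and lower bounds meet at 2, so that is the treewidth.

2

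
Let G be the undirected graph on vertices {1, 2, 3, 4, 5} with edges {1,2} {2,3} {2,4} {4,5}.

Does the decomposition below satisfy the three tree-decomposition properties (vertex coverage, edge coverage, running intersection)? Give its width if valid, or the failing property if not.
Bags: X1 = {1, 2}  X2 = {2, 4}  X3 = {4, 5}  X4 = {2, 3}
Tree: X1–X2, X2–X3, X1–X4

Checking the three conditions: (i) the bags cover all of {1, 2, 3, 4, 5}; (ii) for each edge, some bag contains both endpoints; (iii) the bags containing any fixed vertex form a subtree. All hold, so the decomposition is valid with width 2 − 1 = 1.

Yes; width 1.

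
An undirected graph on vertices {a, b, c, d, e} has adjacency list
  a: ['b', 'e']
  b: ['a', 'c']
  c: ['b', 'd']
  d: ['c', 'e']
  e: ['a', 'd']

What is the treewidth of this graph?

2

A width-2 tree decomposition is:
Bags: B1 = {a, d, e}  B2 = {a, c, d}  B3 = {a, b, c}
Tree: B1–B2, B2–B3
Each bag holds 3 vertices, so the decomposition has width 2, which upper-bounds the treewidth. Since a–e–d–c–b–a is a cycle in G, G is not acyclic. Forests are exactly the graphs of treewidth ≤ 1, so tw(G) ≥ 2. Therefore the treewidth is 2.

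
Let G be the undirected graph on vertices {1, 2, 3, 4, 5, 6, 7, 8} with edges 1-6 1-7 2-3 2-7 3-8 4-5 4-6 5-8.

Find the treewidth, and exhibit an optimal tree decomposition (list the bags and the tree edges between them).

Each bag holds 3 vertices, so the decomposition has width 2, which upper-bounds the treewidth. For the lower bound, G contains the cycle 3–8–5–4–6–1–7–2–3, so G is not a forest; only forests have treewidth ≤ 1, hence tw(G) ≥ 2. The upper and lower bounds meet at 2, so that is the treewidth.

Treewidth 2.
One such decomposition:
Bags: B1 = {3, 5, 8}  B2 = {3, 4, 5}  B3 = {3, 4, 6}  B4 = {1, 3, 6}  B5 = {1, 3, 7}  B6 = {2, 3, 7}
Tree: B1–B2, B2–B3, B3–B4, B4–B5, B5–B6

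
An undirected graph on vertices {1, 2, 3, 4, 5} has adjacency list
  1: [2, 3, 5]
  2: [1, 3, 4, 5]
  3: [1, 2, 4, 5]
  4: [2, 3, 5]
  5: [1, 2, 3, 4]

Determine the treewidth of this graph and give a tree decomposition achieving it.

Each bag holds 4 vertices, so the decomposition has width 3, which upper-bounds the treewidth. For the lower bound, the 4 vertices {1, 2, 3, 5} are pairwise adjacent, and any tree decomposition puts a clique entirely inside one bag — forcing width ≥ 3. The upper and lower bounds meet at 3, so that is the treewidth.

Treewidth 3.
One such decomposition:
Bags: B1 = {1, 2, 3, 5}  B2 = {2, 3, 4, 5}
Tree: B1–B2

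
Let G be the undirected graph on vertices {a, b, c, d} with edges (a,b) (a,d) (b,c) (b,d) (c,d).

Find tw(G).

2

A width-2 tree decomposition is:
Bags: B1 = {a, b, d}  B2 = {b, c, d}
Tree: B1–B2
The largest bag has 3 vertices, giving width 2; this decomposition certifies tw(G) ≤ 2. Conversely, {b, c, d} is a clique of size 3, and the vertices of any clique must share a bag in every tree decomposition; so some bag has ≥ 3 vertices and tw(G) ≥ 2. Combining the bounds, tw(G) = 2.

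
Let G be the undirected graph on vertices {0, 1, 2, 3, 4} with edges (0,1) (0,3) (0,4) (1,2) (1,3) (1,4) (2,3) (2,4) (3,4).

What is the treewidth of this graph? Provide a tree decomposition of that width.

Treewidth 3.
One such decomposition:
Bags: B1 = {0, 1, 3, 4}  B2 = {1, 2, 3, 4}
Tree: B1–B2

The largest bag has 4 vertices, giving width 3; this decomposition certifies tw(G) ≤ 3. For the lower bound, the 4 vertices {0, 1, 3, 4} are pairwise adjacent, and any tree decomposition puts a clique entirely inside one bag — forcing width ≥ 3. The upper and lower bounds meet at 3, so that is the treewidth.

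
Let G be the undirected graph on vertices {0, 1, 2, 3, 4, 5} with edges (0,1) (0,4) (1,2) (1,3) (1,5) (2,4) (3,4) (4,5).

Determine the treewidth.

2

A width-2 tree decomposition is:
Bags: B1 = {0, 1, 4}  B2 = {1, 2, 4}  B3 = {1, 4, 5}  B4 = {1, 3, 4}
Tree: B1–B2, B2–B3, B3–B4
Each bag holds 3 vertices, so the decomposition has width 2, which upper-bounds the treewidth. Since 4–0–1–2–4 is a cycle in G, G is not acyclic. Forests are exactly the graphs of treewidth ≤ 1, so tw(G) ≥ 2. Therefore the treewidth is 2.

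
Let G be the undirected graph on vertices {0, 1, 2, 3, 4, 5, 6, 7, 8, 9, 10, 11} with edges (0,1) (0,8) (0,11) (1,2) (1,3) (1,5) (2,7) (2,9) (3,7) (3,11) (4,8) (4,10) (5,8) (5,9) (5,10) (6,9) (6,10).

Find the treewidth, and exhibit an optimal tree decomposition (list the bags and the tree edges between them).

Treewidth 3.
Bags: B1 = {4, 6, 8, 10}  B2 = {5, 6, 8, 10}  B3 = {5, 6, 8, 9}  B4 = {0, 5, 8, 9}  B5 = {0, 1, 5, 9}  B6 = {0, 1, 2, 9}  B7 = {0, 1, 2, 11}  B8 = {1, 2, 3, 11}  B9 = {2, 3, 7, 11}
Tree: B1–B2, B2–B3, B3–B4, B4–B5, B5–B6, B6–B7, B7–B8, B8–B9

Each bag holds 4 vertices, so the decomposition has width 3, which upper-bounds the treewidth. For the lower bound: the 4 vertex sets {4,6,10}, {8}, {5}, {0,1,2,9} are disjoint, each induces a connected subgraph, and every pair is joined by at least one edge of G. Contracting each set to a single vertex therefore yields K_{4} as a minor, and since treewidth is minor-monotone, tw(G) ≥ tw(K_{4}) = 3. Combining the bounds, tw(G) = 3.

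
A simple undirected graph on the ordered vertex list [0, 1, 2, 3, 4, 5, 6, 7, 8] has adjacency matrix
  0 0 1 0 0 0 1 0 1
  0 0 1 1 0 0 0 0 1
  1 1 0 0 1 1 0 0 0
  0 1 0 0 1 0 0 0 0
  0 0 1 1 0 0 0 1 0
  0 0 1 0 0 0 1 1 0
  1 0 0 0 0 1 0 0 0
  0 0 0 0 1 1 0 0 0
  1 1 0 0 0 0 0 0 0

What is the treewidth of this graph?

A width-3 tree decomposition is:
Bags: B1 = {0, 5, 6, 8}  B2 = {0, 2, 5, 8}  B3 = {1, 2, 5, 8}  B4 = {1, 2, 5, 7}  B5 = {1, 2, 4, 7}  B6 = {1, 3, 4, 7}
Tree: B1–B2, B2–B3, B3–B4, B4–B5, B5–B6
Each bag holds 4 vertices, so the decomposition has width 3, which upper-bounds the treewidth. For the lower bound: the 4 vertex sets {0,6,8}, {5}, {2}, {1,3,4,7} are disjoint, each induces a connected subgraph, and every pair is joined by at least one edge of G. Contracting each set to a single vertex therefore yields K_{4} as a minor, and since treewidth is minor-monotone, tw(G) ≥ tw(K_{4}) = 3. The upper and lower bounds meet at 3, so that is the treewidth.

3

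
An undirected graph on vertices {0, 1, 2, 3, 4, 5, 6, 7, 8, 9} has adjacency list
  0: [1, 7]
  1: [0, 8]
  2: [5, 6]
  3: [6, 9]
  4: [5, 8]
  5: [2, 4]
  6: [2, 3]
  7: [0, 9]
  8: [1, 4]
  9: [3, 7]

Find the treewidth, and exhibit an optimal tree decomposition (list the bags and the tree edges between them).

Each bag holds 3 vertices, so the decomposition has width 2, which upper-bounds the treewidth. Since 3–9–7–0–1–8–4–5–2–6–3 is a cycle in G, G is not acyclic. Forests are exactly the graphs of treewidth ≤ 1, so tw(G) ≥ 2. The upper and lower bounds meet at 2, so that is the treewidth.

Treewidth 2.
Bags: B1 = {3, 7, 9}  B2 = {0, 3, 7}  B3 = {0, 1, 3}  B4 = {1, 3, 8}  B5 = {3, 4, 8}  B6 = {3, 4, 5}  B7 = {2, 3, 5}  B8 = {2, 3, 6}
Tree: B1–B2, B2–B3, B3–B4, B4–B5, B5–B6, B6–B7, B7–B8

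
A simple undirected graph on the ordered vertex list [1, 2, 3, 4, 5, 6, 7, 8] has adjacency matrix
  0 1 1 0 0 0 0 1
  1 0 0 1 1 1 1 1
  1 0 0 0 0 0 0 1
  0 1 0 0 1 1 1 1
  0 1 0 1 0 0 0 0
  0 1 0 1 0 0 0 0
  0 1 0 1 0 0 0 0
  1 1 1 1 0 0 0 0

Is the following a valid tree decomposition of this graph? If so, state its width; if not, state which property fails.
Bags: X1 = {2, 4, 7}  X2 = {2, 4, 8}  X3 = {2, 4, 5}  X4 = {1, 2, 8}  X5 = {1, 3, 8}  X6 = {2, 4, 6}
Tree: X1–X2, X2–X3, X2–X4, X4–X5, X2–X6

Vertex coverage: the bags together contain {1, 2, 3, 4, 5, 6, 7, 8}, the full vertex set. Edge coverage: each edge of G has both endpoints in at least one bag. Running intersection: for every vertex, the bags containing it form a connected subtree. All three properties hold, so this is a valid tree decomposition of width max|bag| − 1 = 2, and hence tw(G) ≤ 2.

Yes; width 2.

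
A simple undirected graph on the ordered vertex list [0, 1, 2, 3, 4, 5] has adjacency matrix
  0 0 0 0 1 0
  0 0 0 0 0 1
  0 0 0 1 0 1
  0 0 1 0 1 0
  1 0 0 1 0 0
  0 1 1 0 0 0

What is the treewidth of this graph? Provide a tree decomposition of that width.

The largest bag has 2 vertices, giving width 1; this decomposition certifies tw(G) ≤ 1. Any graph with an edge has treewidth ≥ 1, and G has the edge 1–5. Combining the bounds, tw(G) = 1.

Treewidth 1.
Bags: B1 = {1, 5}  B2 = {2, 5}  B3 = {2, 3}  B4 = {3, 4}  B5 = {0, 4}
Tree: B1–B2, B2–B3, B3–B4, B4–B5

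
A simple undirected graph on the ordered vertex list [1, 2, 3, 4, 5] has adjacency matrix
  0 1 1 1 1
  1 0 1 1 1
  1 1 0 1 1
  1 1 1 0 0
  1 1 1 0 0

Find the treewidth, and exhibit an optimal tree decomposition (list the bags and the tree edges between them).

Treewidth 3.
One optimal decomposition is:
Bags: B1 = {1, 2, 3, 4}  B2 = {1, 2, 3, 5}
Tree: B1–B2

Each bag holds 4 vertices, so the decomposition has width 3, which upper-bounds the treewidth. Conversely, {1, 2, 3, 4} is a clique of size 4, and the vertices of any clique must share a bag in every tree decomposition; so some bag has ≥ 4 vertices and tw(G) ≥ 3. Therefore the treewidth is 3.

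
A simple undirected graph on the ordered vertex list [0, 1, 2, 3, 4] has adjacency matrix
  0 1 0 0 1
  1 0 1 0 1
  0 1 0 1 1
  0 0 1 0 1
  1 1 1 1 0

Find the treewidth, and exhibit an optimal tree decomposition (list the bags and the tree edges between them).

Treewidth 2.
One optimal decomposition is:
Bags: B1 = {1, 2, 4}  B2 = {0, 1, 4}  B3 = {2, 3, 4}
Tree: B1–B2, B1–B3

Every bag has size at most 3, so the width is 3 − 1 = 2 and tw(G) ≤ 2. For the lower bound, the 3 vertices {0, 1, 4} are pairwise adjacent, and any tree decomposition puts a clique entirely inside one bag — forcing width ≥ 2. The upper and lower bounds meet at 2, so that is the treewidth.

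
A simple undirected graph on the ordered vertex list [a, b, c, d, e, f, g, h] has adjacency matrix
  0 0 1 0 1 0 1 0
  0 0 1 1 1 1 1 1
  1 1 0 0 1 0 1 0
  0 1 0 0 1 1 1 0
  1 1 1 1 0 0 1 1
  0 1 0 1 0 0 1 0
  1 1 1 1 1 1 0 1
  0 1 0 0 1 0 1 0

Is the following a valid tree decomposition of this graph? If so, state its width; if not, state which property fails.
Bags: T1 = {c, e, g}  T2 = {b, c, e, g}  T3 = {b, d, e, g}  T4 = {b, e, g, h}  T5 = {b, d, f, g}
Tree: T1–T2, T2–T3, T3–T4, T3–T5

A tree decomposition must satisfy three properties: every vertex lies in some bag; for every edge, both endpoints lie together in some bag; and for every vertex, the bags containing it form a connected subtree. Here vertex a appears in no bag, so the decomposition is invalid.

No — vertex a appears in no bag.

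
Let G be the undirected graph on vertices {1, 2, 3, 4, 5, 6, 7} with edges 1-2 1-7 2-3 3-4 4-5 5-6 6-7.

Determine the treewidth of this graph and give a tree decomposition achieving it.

The largest bag has 3 vertices, giving width 2; this decomposition certifies tw(G) ≤ 2. The edges 5–6–7–1–2–3–4–5 form a cycle, so G is not a tree and its treewidth is at least 2. Hence tw(G) = 2 exactly.

Treewidth 2.
One optimal decomposition is:
Bags: B1 = {5, 6, 7}  B2 = {1, 5, 7}  B3 = {1, 2, 5}  B4 = {2, 3, 5}  B5 = {3, 4, 5}
Tree: B1–B2, B2–B3, B3–B4, B4–B5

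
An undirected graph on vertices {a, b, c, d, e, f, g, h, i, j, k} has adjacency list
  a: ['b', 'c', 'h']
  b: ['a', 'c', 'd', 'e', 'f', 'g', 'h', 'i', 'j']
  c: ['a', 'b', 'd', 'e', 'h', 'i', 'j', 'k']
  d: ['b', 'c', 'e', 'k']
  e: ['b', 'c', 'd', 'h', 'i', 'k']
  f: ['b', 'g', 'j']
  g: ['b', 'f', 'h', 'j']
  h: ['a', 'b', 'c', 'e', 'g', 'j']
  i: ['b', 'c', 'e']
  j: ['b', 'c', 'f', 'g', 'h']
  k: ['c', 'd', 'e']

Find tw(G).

A width-3 tree decomposition is:
Bags: B1 = {b, c, d, e}  B2 = {b, c, e, h}  B3 = {a, b, c, h}  B4 = {b, c, h, j}  B5 = {b, g, h, j}  B6 = {b, c, e, i}  B7 = {c, d, e, k}  B8 = {b, f, g, j}
Tree: B1–B2, B2–B3, B3–B4, B4–B5, B2–B6, B1–B7, B5–B8
The largest bag has 4 vertices, giving width 3; this decomposition certifies tw(G) ≤ 3. For the lower bound, the 4 vertices {c, d, e, k} are pairwise adjacent, and any tree decomposition puts a clique entirely inside one bag — forcing width ≥ 3. Combining the bounds, tw(G) = 3.

3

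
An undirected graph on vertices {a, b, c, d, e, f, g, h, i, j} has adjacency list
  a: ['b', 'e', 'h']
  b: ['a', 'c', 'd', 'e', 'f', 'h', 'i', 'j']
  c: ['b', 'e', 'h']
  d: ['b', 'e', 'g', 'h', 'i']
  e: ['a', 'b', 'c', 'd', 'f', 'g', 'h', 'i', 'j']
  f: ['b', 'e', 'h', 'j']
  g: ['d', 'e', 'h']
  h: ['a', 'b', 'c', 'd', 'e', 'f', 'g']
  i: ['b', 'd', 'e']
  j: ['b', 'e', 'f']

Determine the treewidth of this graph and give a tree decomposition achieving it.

Treewidth 3.
One optimal decomposition is:
Bags: B1 = {a, b, e, h}  B2 = {b, d, e, h}  B3 = {b, e, f, h}  B4 = {b, c, e, h}  B5 = {b, d, e, i}  B6 = {d, e, g, h}  B7 = {b, e, f, j}
Tree: B1–B2, B1–B3, B1–B4, B2–B5, B2–B6, B3–B7

Each bag holds 4 vertices, so the decomposition has width 3, which upper-bounds the treewidth. For the lower bound, the 4 vertices {d, e, g, h} are pairwise adjacent, and any tree decomposition puts a clique entirely inside one bag — forcing width ≥ 3. Hence tw(G) = 3 exactly.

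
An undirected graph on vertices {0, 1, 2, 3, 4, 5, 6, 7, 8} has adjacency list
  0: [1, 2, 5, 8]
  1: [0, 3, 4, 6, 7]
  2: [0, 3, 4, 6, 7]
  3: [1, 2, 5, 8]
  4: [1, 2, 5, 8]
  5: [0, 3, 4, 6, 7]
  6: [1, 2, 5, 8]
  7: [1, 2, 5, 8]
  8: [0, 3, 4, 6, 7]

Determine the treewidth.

4

A width-4 tree decomposition is:
Bags: B1 = {1, 2, 5, 6, 8}  B2 = {0, 1, 2, 5, 8}  B3 = {1, 2, 4, 5, 8}  B4 = {1, 2, 5, 7, 8}  B5 = {1, 2, 3, 5, 8}
Tree: B1–B2, B2–B3, B3–B4, B4–B5
Every bag has size at most 5, so the width is 5 − 1 = 4 and tw(G) ≤ 4. For the lower bound: the 5 vertex sets {6,8}, {0,2}, {1,4}, {5}, {7} are disjoint, each induces a connected subgraph, and every pair is joined by at least one edge of G. Contracting each set to a single vertex therefore yields K_{5} as a minor, and since treewidth is minor-monotone, tw(G) ≥ tw(K_{5}) = 4. The upper and lower bounds meet at 4, so that is the treewidth.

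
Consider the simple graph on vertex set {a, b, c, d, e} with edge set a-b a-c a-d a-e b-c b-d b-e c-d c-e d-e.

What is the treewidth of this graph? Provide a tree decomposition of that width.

Treewidth 4.
One such decomposition:
Bags: B1 = {a, b, c, d, e}
Tree: (single bag)

A single bag containing all 5 vertices is trivially a valid decomposition of width 4. For the lower bound, the 5 vertices {a, b, c, d, e} are pairwise adjacent, and any tree decomposition puts a clique entirely inside one bag — forcing width ≥ 4. The upper and lower bounds meet at 4, so that is the treewidth.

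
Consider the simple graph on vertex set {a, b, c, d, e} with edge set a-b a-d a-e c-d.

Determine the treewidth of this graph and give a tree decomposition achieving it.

Every bag has size at most 2, so the width is 2 − 1 = 1 and tw(G) ≤ 1. Any graph with an edge has treewidth ≥ 1, and G has the edge d–a. Therefore the treewidth is 1.

Treewidth 1.
Bags: B1 = {a, d}  B2 = {c, d}  B3 = {a, b}  B4 = {a, e}
Tree: B1–B2, B1–B3, B3–B4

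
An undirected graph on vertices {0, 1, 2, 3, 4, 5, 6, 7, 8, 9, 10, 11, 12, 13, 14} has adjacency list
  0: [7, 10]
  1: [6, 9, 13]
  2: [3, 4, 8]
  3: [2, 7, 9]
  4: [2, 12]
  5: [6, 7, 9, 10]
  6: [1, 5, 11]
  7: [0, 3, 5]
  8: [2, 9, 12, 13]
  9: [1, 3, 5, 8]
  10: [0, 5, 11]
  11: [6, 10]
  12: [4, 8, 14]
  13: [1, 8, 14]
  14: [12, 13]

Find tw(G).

3

A width-3 tree decomposition is:
Bags: B1 = {4, 12, 13, 14}  B2 = {4, 8, 12, 13}  B3 = {2, 4, 8, 13}  B4 = {1, 2, 8, 13}  B5 = {1, 2, 8, 9}  B6 = {1, 2, 3, 9}  B7 = {1, 3, 6, 9}  B8 = {3, 5, 6, 9}  B9 = {3, 5, 6, 7}  B10 = {5, 6, 7, 11}  B11 = {5, 7, 10, 11}  B12 = {0, 7, 10, 11}
Tree: B1–B2, B2–B3, B3–B4, B4–B5, B5–B6, B6–B7, B7–B8, B8–B9, B9–B10, B10–B11, B11–B12
Every bag has size at most 4, so the width is 4 − 1 = 3 and tw(G) ≤ 3. For the lower bound: the 4 vertex sets {4,12,14}, {13}, {8}, {1,2,3,9} are disjoint, each induces a connected subgraph, and every pair is joined by at least one edge of G. Contracting each set to a single vertex therefore yields K_{4} as a minor, and since treewidth is minor-monotone, tw(G) ≥ tw(K_{4}) = 3. Therefore the treewidth is 3.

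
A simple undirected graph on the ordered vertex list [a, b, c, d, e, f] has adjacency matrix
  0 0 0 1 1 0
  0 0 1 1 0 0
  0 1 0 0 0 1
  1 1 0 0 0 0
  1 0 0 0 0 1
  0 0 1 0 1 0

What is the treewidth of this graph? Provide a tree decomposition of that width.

The largest bag has 3 vertices, giving width 2; this decomposition certifies tw(G) ≤ 2. The edges c–b–d–a–e–f–c form a cycle, so G is not a tree and its treewidth is at least 2. Combining the bounds, tw(G) = 2.

Treewidth 2.
One such decomposition:
Bags: B1 = {b, c, d}  B2 = {a, c, d}  B3 = {a, c, e}  B4 = {c, e, f}
Tree: B1–B2, B2–B3, B3–B4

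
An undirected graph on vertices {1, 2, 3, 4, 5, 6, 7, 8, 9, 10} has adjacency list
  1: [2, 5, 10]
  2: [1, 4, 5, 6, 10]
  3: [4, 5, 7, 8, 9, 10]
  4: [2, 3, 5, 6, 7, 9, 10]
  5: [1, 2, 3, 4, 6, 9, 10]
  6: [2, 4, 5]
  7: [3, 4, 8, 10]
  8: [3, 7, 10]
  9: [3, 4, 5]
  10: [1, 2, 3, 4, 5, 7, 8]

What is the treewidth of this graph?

A width-3 tree decomposition is:
Bags: B1 = {3, 4, 5, 10}  B2 = {3, 4, 7, 10}  B3 = {3, 7, 8, 10}  B4 = {2, 4, 5, 10}  B5 = {1, 2, 5, 10}  B6 = {2, 4, 5, 6}  B7 = {3, 4, 5, 9}
Tree: B1–B2, B2–B3, B1–B4, B4–B5, B4–B6, B1–B7
Every bag has size at most 4, so the width is 4 − 1 = 3 and tw(G) ≤ 3. Conversely, {3, 7, 8, 10} is a clique of size 4, and the vertices of any clique must share a bag in every tree decomposition; so some bag has ≥ 4 vertices and tw(G) ≥ 3. Combining the bounds, tw(G) = 3.

3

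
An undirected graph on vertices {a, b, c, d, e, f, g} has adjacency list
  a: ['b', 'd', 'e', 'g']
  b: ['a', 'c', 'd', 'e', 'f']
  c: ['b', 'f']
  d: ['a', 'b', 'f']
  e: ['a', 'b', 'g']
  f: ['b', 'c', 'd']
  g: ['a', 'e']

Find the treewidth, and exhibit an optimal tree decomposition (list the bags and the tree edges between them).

Treewidth 2.
One optimal decomposition is:
Bags: B1 = {a, b, d}  B2 = {a, b, e}  B3 = {a, e, g}  B4 = {b, d, f}  B5 = {b, c, f}
Tree: B1–B2, B2–B3, B1–B4, B4–B5

Every bag has size at most 3, so the width is 3 − 1 = 2 and tw(G) ≤ 2. On the other hand G contains the 3-clique {a, e, g}. A clique must lie in a single bag of any decomposition, so no decomposition can have width below 2. Therefore the treewidth is 2.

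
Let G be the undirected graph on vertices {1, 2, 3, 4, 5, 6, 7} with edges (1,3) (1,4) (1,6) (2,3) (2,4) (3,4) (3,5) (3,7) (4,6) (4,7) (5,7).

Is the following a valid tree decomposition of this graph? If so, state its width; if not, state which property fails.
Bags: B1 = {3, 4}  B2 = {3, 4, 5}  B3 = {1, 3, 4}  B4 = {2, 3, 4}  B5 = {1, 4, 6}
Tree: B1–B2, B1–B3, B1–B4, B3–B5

No — vertex 7 appears in no bag.

A tree decomposition must satisfy three properties: every vertex lies in some bag; for every edge, both endpoints lie together in some bag; and for every vertex, the bags containing it form a connected subtree. Here vertex 7 appears in no bag, so the decomposition is invalid.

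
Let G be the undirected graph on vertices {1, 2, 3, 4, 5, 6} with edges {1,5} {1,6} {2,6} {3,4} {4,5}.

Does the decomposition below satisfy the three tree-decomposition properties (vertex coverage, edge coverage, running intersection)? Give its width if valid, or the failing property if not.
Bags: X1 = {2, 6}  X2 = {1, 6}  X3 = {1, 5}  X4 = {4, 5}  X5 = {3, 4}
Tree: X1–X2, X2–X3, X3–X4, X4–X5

Checking the three conditions: (i) the bags cover all of {1, 2, 3, 4, 5, 6}; (ii) for each edge, some bag contains both endpoints; (iii) the bags containing any fixed vertex form a subtree. All hold, so the decomposition is valid with width 2 − 1 = 1.

Yes; width 1.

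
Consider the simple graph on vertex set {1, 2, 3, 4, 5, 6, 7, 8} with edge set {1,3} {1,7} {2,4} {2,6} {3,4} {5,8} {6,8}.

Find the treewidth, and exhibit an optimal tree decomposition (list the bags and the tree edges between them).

Each bag holds 2 vertices, so the decomposition has width 1, which upper-bounds the treewidth. G has an edge, so its treewidth is at least 1. Combining the bounds, tw(G) = 1.

Treewidth 1.
One such decomposition:
Bags: B1 = {1, 7}  B2 = {1, 3}  B3 = {3, 4}  B4 = {2, 4}  B5 = {2, 6}  B6 = {6, 8}  B7 = {5, 8}
Tree: B1–B2, B2–B3, B3–B4, B4–B5, B5–B6, B6–B7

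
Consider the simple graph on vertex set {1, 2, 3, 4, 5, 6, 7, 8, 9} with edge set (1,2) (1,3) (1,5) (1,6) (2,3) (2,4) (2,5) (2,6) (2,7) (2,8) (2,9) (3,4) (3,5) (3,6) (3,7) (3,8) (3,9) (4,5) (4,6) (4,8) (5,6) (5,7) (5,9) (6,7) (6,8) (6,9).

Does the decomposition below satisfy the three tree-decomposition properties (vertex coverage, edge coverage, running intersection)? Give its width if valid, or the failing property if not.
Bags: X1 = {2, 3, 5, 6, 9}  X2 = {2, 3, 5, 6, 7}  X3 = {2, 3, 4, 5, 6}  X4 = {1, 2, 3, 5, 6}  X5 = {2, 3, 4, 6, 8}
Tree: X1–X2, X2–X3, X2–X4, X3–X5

Every vertex of G appears in some bag (union = {1, 2, 3, 4, 5, 6, 7, 8, 9}); every edge is covered by a bag; and for each vertex v the set of bags containing v is connected in the bag tree. The decomposition is therefore valid. The largest bag has 5 vertices, so the width is 4.

Yes; width 4.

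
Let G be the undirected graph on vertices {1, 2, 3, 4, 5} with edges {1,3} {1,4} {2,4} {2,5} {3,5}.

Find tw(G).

A width-2 tree decomposition is:
Bags: B1 = {1, 2, 4}  B2 = {1, 2, 3}  B3 = {2, 3, 5}
Tree: B1–B2, B2–B3
Every bag has size at most 3, so the width is 3 − 1 = 2 and tw(G) ≤ 2. The edges 2–4–1–3–5–2 form a cycle, so G is not a tree and its treewidth is at least 2. The upper and lower bounds meet at 2, so that is the treewidth.

2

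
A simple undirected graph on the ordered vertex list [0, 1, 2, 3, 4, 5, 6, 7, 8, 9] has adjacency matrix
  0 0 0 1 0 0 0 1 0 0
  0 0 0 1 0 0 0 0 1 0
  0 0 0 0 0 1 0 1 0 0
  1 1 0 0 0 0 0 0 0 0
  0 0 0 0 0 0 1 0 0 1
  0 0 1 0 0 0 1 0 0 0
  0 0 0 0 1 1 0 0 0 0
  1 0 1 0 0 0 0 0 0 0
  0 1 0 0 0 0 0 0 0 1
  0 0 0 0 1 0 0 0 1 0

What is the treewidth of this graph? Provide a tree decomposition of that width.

Treewidth 2.
Bags: B1 = {0, 2, 7}  B2 = {0, 2, 3}  B3 = {1, 2, 3}  B4 = {1, 2, 8}  B5 = {2, 8, 9}  B6 = {2, 4, 9}  B7 = {2, 4, 6}  B8 = {2, 5, 6}
Tree: B1–B2, B2–B3, B3–B4, B4–B5, B5–B6, B6–B7, B7–B8

Every bag has size at most 3, so the width is 3 − 1 = 2 and tw(G) ≤ 2. For the lower bound, G contains the cycle 2–7–0–3–1–8–9–4–6–5–2, so G is not a forest; only forests have treewidth ≤ 1, hence tw(G) ≥ 2. Combining the bounds, tw(G) = 2.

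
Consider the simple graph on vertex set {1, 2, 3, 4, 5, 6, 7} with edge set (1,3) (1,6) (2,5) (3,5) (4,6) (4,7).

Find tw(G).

1

A width-1 tree decomposition is:
Bags: B1 = {4, 7}  B2 = {4, 6}  B3 = {1, 6}  B4 = {1, 3}  B5 = {3, 5}  B6 = {2, 5}
Tree: B1–B2, B2–B3, B3–B4, B4–B5, B5–B6
Each bag holds 2 vertices, so the decomposition has width 1, which upper-bounds the treewidth. Any graph with an edge has treewidth ≥ 1, and G has the edge 7–4. Hence tw(G) = 1 exactly.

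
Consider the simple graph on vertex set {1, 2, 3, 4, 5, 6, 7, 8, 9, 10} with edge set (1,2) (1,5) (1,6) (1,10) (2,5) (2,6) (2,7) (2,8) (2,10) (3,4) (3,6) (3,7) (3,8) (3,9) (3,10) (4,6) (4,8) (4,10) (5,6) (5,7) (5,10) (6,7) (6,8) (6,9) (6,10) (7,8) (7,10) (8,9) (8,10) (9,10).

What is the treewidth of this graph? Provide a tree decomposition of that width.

Treewidth 4.
One such decomposition:
Bags: B1 = {3, 4, 6, 8, 10}  B2 = {3, 6, 7, 8, 10}  B3 = {2, 6, 7, 8, 10}  B4 = {3, 6, 8, 9, 10}  B5 = {2, 5, 6, 7, 10}  B6 = {1, 2, 5, 6, 10}
Tree: B1–B2, B2–B3, B1–B4, B3–B5, B5–B6

Each bag holds 5 vertices, so the decomposition has width 4, which upper-bounds the treewidth. Conversely, {2, 6, 7, 8, 10} is a clique of size 5, and the vertices of any clique must share a bag in every tree decomposition; so some bag has ≥ 5 vertices and tw(G) ≥ 4. Hence tw(G) = 4 exactly.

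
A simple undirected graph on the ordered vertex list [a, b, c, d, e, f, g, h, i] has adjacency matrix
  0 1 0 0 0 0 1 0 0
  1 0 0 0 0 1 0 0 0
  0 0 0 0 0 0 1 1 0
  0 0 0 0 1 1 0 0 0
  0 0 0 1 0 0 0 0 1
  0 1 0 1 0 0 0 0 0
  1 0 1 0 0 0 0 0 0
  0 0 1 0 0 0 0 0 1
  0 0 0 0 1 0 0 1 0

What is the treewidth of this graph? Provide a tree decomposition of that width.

Treewidth 2.
Bags: B1 = {d, e, f}  B2 = {e, f, i}  B3 = {f, h, i}  B4 = {c, f, h}  B5 = {c, f, g}  B6 = {a, f, g}  B7 = {a, b, f}
Tree: B1–B2, B2–B3, B3–B4, B4–B5, B5–B6, B6–B7

The largest bag has 3 vertices, giving width 2; this decomposition certifies tw(G) ≤ 2. For the lower bound, G contains the cycle f–d–e–i–h–c–g–a–b–f, so G is not a forest; only forests have treewidth ≤ 1, hence tw(G) ≥ 2. The upper and lower bounds meet at 2, so that is the treewidth.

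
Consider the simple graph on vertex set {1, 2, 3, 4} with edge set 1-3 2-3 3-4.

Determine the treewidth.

A width-1 tree decomposition is:
Bags: B1 = {2, 3}  B2 = {1, 3}  B3 = {3, 4}
Tree: B1–B2, B1–B3
Every bag has size at most 2, so the width is 2 − 1 = 1 and tw(G) ≤ 1. Since G has at least one edge (e.g. 3–2), it is not an edgeless graph, so tw(G) ≥ 1. Hence tw(G) = 1 exactly.

1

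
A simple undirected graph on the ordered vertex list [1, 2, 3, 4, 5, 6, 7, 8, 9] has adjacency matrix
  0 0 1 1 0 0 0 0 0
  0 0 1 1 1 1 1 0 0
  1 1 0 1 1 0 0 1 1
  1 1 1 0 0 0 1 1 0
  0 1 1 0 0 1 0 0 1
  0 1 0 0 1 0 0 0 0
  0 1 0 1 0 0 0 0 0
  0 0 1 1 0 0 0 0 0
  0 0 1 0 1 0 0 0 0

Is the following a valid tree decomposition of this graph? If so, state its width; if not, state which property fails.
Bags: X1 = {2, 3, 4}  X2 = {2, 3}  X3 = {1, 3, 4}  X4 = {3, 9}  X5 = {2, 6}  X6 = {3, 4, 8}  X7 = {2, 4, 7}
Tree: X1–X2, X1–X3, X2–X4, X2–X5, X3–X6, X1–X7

A tree decomposition must satisfy three properties: every vertex lies in some bag; for every edge, both endpoints lie together in some bag; and for every vertex, the bags containing it form a connected subtree. Here vertex 5 appears in no bag, so the decomposition is invalid.

No — vertex 5 appears in no bag.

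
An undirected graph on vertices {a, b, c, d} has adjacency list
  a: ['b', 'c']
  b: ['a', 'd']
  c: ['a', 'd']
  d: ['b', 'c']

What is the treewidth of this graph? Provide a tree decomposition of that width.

Treewidth 2.
Bags: B1 = {b, c, d}  B2 = {a, b, c}
Tree: B1–B2

The largest bag has 3 vertices, giving width 2; this decomposition certifies tw(G) ≤ 2. Since c–d–b–a–c is a cycle in G, G is not acyclic. Forests are exactly the graphs of treewidth ≤ 1, so tw(G) ≥ 2. Hence tw(G) = 2 exactly.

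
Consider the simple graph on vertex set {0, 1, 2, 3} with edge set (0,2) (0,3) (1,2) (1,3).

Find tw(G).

2

A width-2 tree decomposition is:
Bags: B1 = {0, 1, 3}  B2 = {0, 1, 2}
Tree: B1–B2
Each bag holds 3 vertices, so the decomposition has width 2, which upper-bounds the treewidth. The edges 0–3–1–2–0 form a cycle, so G is not a tree and its treewidth is at least 2. Therefore the treewidth is 2.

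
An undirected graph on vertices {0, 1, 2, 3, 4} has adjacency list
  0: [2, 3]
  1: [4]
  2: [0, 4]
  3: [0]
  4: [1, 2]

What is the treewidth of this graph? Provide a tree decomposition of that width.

Treewidth 1.
One such decomposition:
Bags: B1 = {1, 4}  B2 = {2, 4}  B3 = {0, 2}  B4 = {0, 3}
Tree: B1–B2, B2–B3, B3–B4

The largest bag has 2 vertices, giving width 1; this decomposition certifies tw(G) ≤ 1. G has an edge, so its treewidth is at least 1. The upper and lower bounds meet at 1, so that is the treewidth.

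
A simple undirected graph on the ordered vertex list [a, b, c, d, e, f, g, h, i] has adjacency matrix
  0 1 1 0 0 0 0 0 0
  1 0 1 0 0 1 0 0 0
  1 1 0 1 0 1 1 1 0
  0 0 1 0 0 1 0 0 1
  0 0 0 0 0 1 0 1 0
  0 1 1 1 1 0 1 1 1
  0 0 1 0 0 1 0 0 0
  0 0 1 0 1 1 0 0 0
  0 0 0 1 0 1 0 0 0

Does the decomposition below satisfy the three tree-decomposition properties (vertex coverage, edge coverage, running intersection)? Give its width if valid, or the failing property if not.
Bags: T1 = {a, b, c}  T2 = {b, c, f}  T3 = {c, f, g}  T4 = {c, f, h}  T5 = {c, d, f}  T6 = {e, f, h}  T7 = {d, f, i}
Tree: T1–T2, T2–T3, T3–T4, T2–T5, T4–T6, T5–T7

Yes; width 2.

Vertex coverage: the bags together contain {a, b, c, d, e, f, g, h, i}, the full vertex set. Edge coverage: each edge of G has both endpoints in at least one bag. Running intersection: for every vertex, the bags containing it form a connected subtree. All three properties hold, so this is a valid tree decomposition of width max|bag| − 1 = 2, and hence tw(G) ≤ 2.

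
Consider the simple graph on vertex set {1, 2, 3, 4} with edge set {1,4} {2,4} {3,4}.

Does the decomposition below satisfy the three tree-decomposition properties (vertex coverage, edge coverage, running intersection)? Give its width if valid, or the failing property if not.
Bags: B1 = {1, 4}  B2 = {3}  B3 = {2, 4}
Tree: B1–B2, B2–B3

No — edge (4,3) lies in no bag.

A tree decomposition must satisfy three properties: every vertex lies in some bag; for every edge, both endpoints lie together in some bag; and for every vertex, the bags containing it form a connected subtree. Here edge (4,3) lies in no bag, so the decomposition is invalid.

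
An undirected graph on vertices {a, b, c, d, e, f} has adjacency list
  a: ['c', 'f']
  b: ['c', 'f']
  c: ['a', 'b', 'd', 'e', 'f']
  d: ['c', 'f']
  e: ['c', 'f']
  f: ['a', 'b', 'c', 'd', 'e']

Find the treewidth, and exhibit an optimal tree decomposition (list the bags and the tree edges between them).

Treewidth 2.
One such decomposition:
Bags: B1 = {a, c, f}  B2 = {c, e, f}  B3 = {c, d, f}  B4 = {b, c, f}
Tree: B1–B2, B2–B3, B1–B4

Every bag has size at most 3, so the width is 3 − 1 = 2 and tw(G) ≤ 2. On the other hand G contains the 3-clique {c, d, f}. A clique must lie in a single bag of any decomposition, so no decomposition can have width below 2. The upper and lower bounds meet at 2, so that is the treewidth.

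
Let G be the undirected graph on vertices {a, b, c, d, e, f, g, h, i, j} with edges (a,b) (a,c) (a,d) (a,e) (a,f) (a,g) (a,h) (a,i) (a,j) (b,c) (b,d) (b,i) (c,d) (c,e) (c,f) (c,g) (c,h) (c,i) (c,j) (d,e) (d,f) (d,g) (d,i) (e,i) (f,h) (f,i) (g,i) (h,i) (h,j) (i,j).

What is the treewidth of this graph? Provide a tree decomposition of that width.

Treewidth 4.
Bags: B1 = {a, c, d, g, i}  B2 = {a, c, d, f, i}  B3 = {a, b, c, d, i}  B4 = {a, c, d, e, i}  B5 = {a, c, f, h, i}  B6 = {a, c, h, i, j}
Tree: B1–B2, B2–B3, B3–B4, B2–B5, B5–B6

The largest bag has 5 vertices, giving width 4; this decomposition certifies tw(G) ≤ 4. Conversely, {a, c, d, g, i} is a clique of size 5, and the vertices of any clique must share a bag in every tree decomposition; so some bag has ≥ 5 vertices and tw(G) ≥ 4. Therefore the treewidth is 4.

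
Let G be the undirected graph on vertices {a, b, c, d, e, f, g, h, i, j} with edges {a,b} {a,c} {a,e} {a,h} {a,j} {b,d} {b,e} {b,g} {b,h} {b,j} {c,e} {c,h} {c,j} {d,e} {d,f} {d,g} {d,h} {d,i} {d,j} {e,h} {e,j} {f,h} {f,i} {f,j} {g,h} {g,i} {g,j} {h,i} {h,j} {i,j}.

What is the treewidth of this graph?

A width-4 tree decomposition is:
Bags: B1 = {b, d, g, h, j}  B2 = {b, d, e, h, j}  B3 = {a, b, e, h, j}  B4 = {d, g, h, i, j}  B5 = {a, c, e, h, j}  B6 = {d, f, h, i, j}
Tree: B1–B2, B2–B3, B1–B4, B3–B5, B4–B6
Each bag holds 5 vertices, so the decomposition has width 4, which upper-bounds the treewidth. For the lower bound, the 5 vertices {b, d, g, h, j} are pairwise adjacent, and any tree decomposition puts a clique entirely inside one bag — forcing width ≥ 4. The upper and lower bounds meet at 4, so that is the treewidth.

4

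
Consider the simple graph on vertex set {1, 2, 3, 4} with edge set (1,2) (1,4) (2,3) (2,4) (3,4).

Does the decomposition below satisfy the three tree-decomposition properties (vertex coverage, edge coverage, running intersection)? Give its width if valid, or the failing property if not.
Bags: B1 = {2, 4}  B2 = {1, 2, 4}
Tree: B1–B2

A tree decomposition must satisfy three properties: every vertex lies in some bag; for every edge, both endpoints lie together in some bag; and for every vertex, the bags containing it form a connected subtree. Here vertex 3 appears in no bag, so the decomposition is invalid.

No — vertex 3 appears in no bag.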